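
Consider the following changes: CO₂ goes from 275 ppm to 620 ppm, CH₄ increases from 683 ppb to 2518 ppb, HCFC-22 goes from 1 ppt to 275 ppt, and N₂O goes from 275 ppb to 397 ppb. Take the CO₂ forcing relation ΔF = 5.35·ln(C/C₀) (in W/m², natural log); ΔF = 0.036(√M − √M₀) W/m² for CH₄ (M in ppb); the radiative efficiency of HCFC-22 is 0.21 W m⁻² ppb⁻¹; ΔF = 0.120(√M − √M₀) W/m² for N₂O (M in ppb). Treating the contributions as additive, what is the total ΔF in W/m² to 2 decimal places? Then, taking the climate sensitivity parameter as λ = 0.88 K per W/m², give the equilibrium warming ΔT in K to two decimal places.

CO₂: 5.35 × ln(620/275) = 5.35 × ln(2.25455) = 5.35 × 0.81295 = 4.3493 W/m².
CH₄: 0.036 × (√2518 − √683) = 0.036 × (50.1797 − 26.1343) = 0.036 × 24.0454 = 0.8656 W/m².
HCFC-22: Δ = 275 − 1 = 274 ppt = 0.274 ppb; ΔF = 0.21 × 0.274 = 0.0575 W/m².
N₂O: 0.120 × (√397 − √275) = 0.120 × (19.9249 − 16.5831) = 0.120 × 3.3418 = 0.4010 W/m².
Total ΔF = 4.3493 + 0.8656 + 0.0575 + 0.4010 = 5.6734 W/m².
ΔT = λ ΔF = 0.88 × 5.67 = 4.9896 K.

ΔF = 5.67 W/m²; ΔT = 4.99 K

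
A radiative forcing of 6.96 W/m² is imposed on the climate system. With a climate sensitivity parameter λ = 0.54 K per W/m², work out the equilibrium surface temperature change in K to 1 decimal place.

ΔT = λ ΔF = 0.54 × 6.96 = 3.7584 K.

ΔT = 3.8 K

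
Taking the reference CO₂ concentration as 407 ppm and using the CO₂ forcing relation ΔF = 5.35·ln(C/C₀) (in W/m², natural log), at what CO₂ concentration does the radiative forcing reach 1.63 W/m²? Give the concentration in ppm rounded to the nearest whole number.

C ≈ 552 ppm

Set 5.35 ln(C/407) = 1.63, so ln(C/407) = 1.63/5.35 = 0.30467.
Then C/407 = e^0.30467 = 1.35618, giving C = 407 × 1.35618 = 551.97 ppm.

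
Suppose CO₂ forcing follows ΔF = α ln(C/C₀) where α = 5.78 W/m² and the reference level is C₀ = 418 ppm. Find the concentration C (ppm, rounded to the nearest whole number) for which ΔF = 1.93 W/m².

C ≈ 584 ppm

Set 5.78 ln(C/418) = 1.93, so ln(C/418) = 1.93/5.78 = 0.33391.
Then C/418 = e^0.33391 = 1.39642, giving C = 418 × 1.39642 = 583.70 ppm.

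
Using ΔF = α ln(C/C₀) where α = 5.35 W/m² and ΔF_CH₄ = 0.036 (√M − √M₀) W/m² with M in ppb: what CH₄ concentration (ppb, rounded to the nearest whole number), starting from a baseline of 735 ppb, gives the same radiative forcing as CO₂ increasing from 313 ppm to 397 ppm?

CO₂ forcing: 5.35 × ln(397/313) = 5.35 × 0.237733 = 1.27187 W/m².
Set 0.036(√M − √735) = 1.27187: √M = 1.27187/0.036 + √735 = 35.3297 + 27.1109 = 62.4406.
M = (62.4406)² = 3898.83 ppb.

M ≈ 3899 ppb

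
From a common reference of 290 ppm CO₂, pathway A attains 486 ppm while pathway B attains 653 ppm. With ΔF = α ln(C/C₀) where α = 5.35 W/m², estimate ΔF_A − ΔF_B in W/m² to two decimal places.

ΔF_A − ΔF_B = -1.58 W/m²

ΔF_A = 5.35 ln(486/290) = 5.35 × 0.51633 = 2.7624 W/m².
ΔF_B = 5.35 ln(653/290) = 5.35 × 0.81170 = 4.3426 W/m².
Difference: 2.7624 − 4.3426 = -1.5802 W/m².
(Equivalently, ΔF_A − ΔF_B = 5.35 ln(486/653) = 5.35 × -0.29537 = -1.5802 W/m².)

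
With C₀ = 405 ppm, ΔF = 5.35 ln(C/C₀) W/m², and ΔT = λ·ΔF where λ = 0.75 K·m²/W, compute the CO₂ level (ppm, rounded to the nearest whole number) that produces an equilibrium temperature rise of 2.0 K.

Required forcing: ΔF = ΔT/λ = 2.0/0.75 = 2.6667 W/m².
Then ln(C/405) = ΔF/5.35 = 2.6667/5.35 = 0.49845.
So C = 405 × e^0.49845 = 405 × 1.64617 = 666.70 ppm.

C ≈ 667 ppm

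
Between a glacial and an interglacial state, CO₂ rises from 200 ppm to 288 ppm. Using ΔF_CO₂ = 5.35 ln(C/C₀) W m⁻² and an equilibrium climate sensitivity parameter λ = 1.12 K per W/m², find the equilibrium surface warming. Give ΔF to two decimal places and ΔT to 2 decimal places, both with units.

ΔF = 1.95 W/m²; ΔT = 2.18 K

CO₂: 5.35 × ln(288/200) = 5.35 × ln(1.44000) = 5.35 × 0.36464 = 1.9508 W/m².
ΔT = λ ΔF = 1.12 × 1.95 = 2.1840 K.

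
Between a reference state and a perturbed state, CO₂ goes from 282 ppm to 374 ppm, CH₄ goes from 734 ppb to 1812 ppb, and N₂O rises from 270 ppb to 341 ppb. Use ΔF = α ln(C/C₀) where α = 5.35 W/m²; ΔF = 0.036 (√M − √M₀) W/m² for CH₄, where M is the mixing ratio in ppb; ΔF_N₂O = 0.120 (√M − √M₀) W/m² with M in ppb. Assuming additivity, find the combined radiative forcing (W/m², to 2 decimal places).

CO₂: 5.35 × ln(374/282) = 5.35 × ln(1.32624) = 5.35 × 0.28235 = 1.5106 W/m².
CH₄: 0.036 × (√1812 − √734) = 0.036 × (42.5676 − 27.0924) = 0.036 × 15.4752 = 0.5571 W/m².
N₂O: 0.120 × (√341 − √270) = 0.120 × (18.4662 − 16.4317) = 0.120 × 2.0345 = 0.2441 W/m².
Total ΔF = 1.5106 + 0.5571 + 0.2441 = 2.3118 W/m².

ΔF = 2.31 W/m²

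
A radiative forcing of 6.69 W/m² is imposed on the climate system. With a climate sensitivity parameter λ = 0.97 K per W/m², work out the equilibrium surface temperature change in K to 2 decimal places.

ΔT = 6.49 K

ΔT = λ ΔF = 0.97 × 6.69 = 6.4893 K.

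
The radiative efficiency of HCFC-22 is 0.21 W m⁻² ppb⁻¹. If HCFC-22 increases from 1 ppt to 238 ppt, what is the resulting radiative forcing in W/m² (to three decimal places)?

ΔF = 0.050 W/m²

HCFC-22: Δ = 238 − 1 = 237 ppt = 0.237 ppb; ΔF = 0.21 × 0.237 = 0.0498 W/m².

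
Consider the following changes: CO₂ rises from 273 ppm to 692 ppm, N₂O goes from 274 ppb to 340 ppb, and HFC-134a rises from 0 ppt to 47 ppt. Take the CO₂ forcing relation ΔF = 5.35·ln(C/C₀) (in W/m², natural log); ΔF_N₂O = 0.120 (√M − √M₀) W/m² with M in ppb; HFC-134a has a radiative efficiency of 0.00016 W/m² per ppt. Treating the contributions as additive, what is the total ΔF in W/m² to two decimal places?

ΔF = 5.21 W/m²

CO₂: 5.35 × ln(692/273) = 5.35 × ln(2.53480) = 5.35 × 0.93011 = 4.9761 W/m².
N₂O: 0.120 × (√340 − √274) = 0.120 × (18.4391 − 16.5529) = 0.120 × 1.8862 = 0.2263 W/m².
HFC-134a: ΔF = 0.00016 × (47 − 0) = 0.00016 × 47 = 0.0075 W/m².
Total ΔF = 4.9761 + 0.2263 + 0.0075 = 5.2099 W/m².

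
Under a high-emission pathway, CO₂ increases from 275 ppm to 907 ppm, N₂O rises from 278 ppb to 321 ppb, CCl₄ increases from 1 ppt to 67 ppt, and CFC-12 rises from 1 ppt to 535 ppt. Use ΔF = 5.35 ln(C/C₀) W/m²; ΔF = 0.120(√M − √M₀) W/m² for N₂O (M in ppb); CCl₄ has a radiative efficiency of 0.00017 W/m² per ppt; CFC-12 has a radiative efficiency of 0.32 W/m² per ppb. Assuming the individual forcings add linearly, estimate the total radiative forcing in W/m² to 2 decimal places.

CO₂: 5.35 × ln(907/275) = 5.35 × ln(3.29818) = 5.35 × 1.19337 = 6.3845 W/m².
N₂O: 0.120 × (√321 − √278) = 0.120 × (17.9165 − 16.6733) = 0.120 × 1.2432 = 0.1492 W/m².
CCl₄: ΔF = 0.00017 × (67 − 1) = 0.00017 × 66 = 0.0112 W/m².
CFC-12: Δ = 535 − 1 = 534 ppt = 0.534 ppb; ΔF = 0.32 × 0.534 = 0.1709 W/m².
Total ΔF = 6.3845 + 0.1492 + 0.0112 + 0.1709 = 6.7158 W/m².

ΔF = 6.72 W/m²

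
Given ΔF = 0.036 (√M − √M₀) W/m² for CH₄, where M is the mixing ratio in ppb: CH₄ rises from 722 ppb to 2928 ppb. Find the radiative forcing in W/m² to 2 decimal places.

ΔF = 0.98 W/m²

CH₄: 0.036 × (√2928 − √722) = 0.036 × (54.1110 − 26.8701) = 0.036 × 27.2409 = 0.9807 W/m².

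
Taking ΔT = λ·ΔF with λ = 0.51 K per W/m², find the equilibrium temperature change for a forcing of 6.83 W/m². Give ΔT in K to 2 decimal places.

ΔT = 3.48 K

ΔT = λ ΔF = 0.51 × 6.83 = 3.4833 K.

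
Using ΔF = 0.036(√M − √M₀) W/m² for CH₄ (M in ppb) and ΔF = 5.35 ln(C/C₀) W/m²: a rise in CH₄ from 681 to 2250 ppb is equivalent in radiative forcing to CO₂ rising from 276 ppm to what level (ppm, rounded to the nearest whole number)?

C ≈ 319 ppm

CH₄ forcing: 0.036 × (√2250 − √681) = 0.036 × (47.4342 − 26.0960) = 0.036 × 21.3382 = 0.76818 W/m².
Set 5.35 ln(C/276) = 0.76818: ln(C/276) = 0.76818/5.35 = 0.14359, so C = 276 × e^0.14359 = 276 × 1.15441 = 318.62 ppm.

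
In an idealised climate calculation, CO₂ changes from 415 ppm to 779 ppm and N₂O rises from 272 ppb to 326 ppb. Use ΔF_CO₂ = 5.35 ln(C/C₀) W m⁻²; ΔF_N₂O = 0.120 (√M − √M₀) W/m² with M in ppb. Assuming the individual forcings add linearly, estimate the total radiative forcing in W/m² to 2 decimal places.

CO₂: 5.35 × ln(779/415) = 5.35 × ln(1.87711) = 5.35 × 0.62973 = 3.3691 W/m².
N₂O: 0.120 × (√326 − √272) = 0.120 × (18.0555 − 16.4924) = 0.120 × 1.5631 = 0.1876 W/m².
Total ΔF = 3.3691 + 0.1876 = 3.5567 W/m².

ΔF = 3.56 W/m²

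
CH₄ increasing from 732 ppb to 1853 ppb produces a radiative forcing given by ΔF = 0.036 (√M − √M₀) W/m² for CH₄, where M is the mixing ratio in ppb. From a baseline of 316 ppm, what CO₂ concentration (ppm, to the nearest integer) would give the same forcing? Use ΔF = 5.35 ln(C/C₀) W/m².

C ≈ 352 ppm

CH₄ forcing: 0.036 × (√1853 − √732) = 0.036 × (43.0465 − 27.0555) = 0.036 × 15.9910 = 0.57568 W/m².
Set 5.35 ln(C/316) = 0.57568: ln(C/316) = 0.57568/5.35 = 0.10760, so C = 316 × e^0.10760 = 316 × 1.11360 = 351.90 ppm.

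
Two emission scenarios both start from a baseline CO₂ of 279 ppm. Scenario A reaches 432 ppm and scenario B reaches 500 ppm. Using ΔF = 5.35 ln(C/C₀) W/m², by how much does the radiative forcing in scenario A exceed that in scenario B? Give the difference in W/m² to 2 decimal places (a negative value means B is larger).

ΔF_A = 5.35 ln(432/279) = 5.35 × 0.43721 = 2.3391 W/m².
ΔF_B = 5.35 ln(500/279) = 5.35 × 0.58340 = 3.1212 W/m².
Difference: 2.3391 − 3.1212 = -0.7821 W/m².
(Equivalently, ΔF_A − ΔF_B = 5.35 ln(432/500) = 5.35 × -0.14618 = -0.7821 W/m².)

ΔF_A − ΔF_B = -0.78 W/m²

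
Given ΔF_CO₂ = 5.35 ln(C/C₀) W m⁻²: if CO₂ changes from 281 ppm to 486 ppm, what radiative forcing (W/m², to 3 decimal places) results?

ΔF = 2.931 W/m²

CO₂: 5.35 × ln(486/281) = 5.35 × ln(1.72954) = 5.35 × 0.54786 = 2.9311 W/m².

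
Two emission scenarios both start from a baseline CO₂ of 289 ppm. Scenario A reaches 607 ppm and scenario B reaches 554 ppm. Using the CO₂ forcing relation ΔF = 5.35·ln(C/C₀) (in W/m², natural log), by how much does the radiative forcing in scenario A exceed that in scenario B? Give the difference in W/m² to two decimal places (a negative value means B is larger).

ΔF_A = 5.35 ln(607/289) = 5.35 × 0.74210 = 3.9702 W/m².
ΔF_B = 5.35 ln(554/289) = 5.35 × 0.65074 = 3.4815 W/m².
Difference: 3.9702 − 3.4815 = 0.4887 W/m².

ΔF_A − ΔF_B = 0.49 W/m²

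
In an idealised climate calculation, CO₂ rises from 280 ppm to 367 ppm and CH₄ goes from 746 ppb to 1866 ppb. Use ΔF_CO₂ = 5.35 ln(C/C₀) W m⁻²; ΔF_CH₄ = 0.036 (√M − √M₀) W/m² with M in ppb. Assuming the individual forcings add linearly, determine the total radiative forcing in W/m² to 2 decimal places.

CO₂: 5.35 × ln(367/280) = 5.35 × ln(1.31071) = 5.35 × 0.27057 = 1.4475 W/m².
CH₄: 0.036 × (√1866 − √746) = 0.036 × (43.1972 − 27.3130) = 0.036 × 15.8842 = 0.5718 W/m².
Total ΔF = 1.4475 + 0.5718 = 2.0193 W/m².

ΔF = 2.02 W/m²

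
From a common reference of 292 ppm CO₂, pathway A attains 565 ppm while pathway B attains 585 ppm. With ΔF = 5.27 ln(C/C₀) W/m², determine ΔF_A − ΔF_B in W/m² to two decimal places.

ΔF_A − ΔF_B = -0.18 W/m²

ΔF_A = 5.27 ln(565/292) = 5.27 × 0.66007 = 3.4786 W/m².
ΔF_B = 5.27 ln(585/292) = 5.27 × 0.69486 = 3.6619 W/m².
Difference: 3.4786 − 3.6619 = -0.1833 W/m².
(Equivalently, ΔF_A − ΔF_B = 5.27 ln(565/585) = 5.27 × -0.03479 = -0.1833 W/m².)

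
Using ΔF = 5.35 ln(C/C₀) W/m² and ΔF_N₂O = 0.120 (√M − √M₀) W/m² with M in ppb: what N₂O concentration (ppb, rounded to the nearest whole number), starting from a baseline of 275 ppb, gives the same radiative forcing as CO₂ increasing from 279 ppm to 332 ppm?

M ≈ 592 ppb

CO₂ forcing: 5.35 × ln(332/279) = 5.35 × 0.173923 = 0.93049 W/m².
Set 0.120(√M − √275) = 0.93049: √M = 0.93049/0.120 + √275 = 7.7541 + 16.5831 = 24.3372.
M = (24.3372)² = 592.30 ppb.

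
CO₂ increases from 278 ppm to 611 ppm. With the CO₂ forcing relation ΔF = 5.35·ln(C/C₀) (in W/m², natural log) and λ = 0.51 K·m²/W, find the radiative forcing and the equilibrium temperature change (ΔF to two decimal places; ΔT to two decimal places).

ΔF = 4.21 W/m²; ΔT = 2.15 K

CO₂: 5.35 × ln(611/278) = 5.35 × ln(2.19784) = 5.35 × 0.78748 = 4.2130 W/m².
ΔT = λ ΔF = 0.51 × 4.21 = 2.1471 K.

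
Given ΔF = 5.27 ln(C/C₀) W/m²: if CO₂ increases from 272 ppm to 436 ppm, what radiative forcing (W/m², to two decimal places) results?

ΔF = 2.49 W/m²

CO₂: 5.27 × ln(436/272) = 5.27 × ln(1.60294) = 5.27 × 0.47184 = 2.4866 W/m².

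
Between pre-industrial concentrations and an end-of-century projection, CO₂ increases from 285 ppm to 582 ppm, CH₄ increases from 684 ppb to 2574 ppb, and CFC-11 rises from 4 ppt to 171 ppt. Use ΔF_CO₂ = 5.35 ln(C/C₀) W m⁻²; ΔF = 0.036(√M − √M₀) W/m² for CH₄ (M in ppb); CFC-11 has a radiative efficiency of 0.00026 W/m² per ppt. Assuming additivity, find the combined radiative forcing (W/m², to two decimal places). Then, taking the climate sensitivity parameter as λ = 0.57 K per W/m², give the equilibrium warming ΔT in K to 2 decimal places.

CO₂: 5.35 × ln(582/285) = 5.35 × ln(2.04211) = 5.35 × 0.71398 = 3.8198 W/m².
CH₄: 0.036 × (√2574 − √684) = 0.036 × (50.7346 − 26.1534) = 0.036 × 24.5812 = 0.8849 W/m².
CFC-11: ΔF = 0.00026 × (171 − 4) = 0.00026 × 167 = 0.0434 W/m².
Total ΔF = 3.8198 + 0.8849 + 0.0434 = 4.7481 W/m².
ΔT = λ ΔF = 0.57 × 4.75 = 2.7075 K.

ΔF = 4.75 W/m²; ΔT = 2.71 K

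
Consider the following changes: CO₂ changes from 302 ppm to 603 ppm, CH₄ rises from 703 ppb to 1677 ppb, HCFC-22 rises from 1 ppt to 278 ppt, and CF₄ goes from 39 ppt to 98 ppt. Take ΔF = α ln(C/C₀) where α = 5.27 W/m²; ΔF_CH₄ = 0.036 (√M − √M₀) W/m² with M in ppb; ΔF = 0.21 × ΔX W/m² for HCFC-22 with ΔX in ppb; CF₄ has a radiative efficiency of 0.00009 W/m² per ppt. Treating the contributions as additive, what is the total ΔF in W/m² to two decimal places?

ΔF = 4.23 W/m²

CO₂: 5.27 × ln(603/302) = 5.27 × ln(1.99669) = 5.27 × 0.69149 = 3.6442 W/m².
CH₄: 0.036 × (√1677 − √703) = 0.036 × (40.9512 − 26.5141) = 0.036 × 14.4371 = 0.5197 W/m².
HCFC-22: Δ = 278 − 1 = 277 ppt = 0.277 ppb; ΔF = 0.21 × 0.277 = 0.0582 W/m².
CF₄: ΔF = 0.00009 × (98 − 39) = 0.00009 × 59 = 0.0053 W/m².
Total ΔF = 3.6442 + 0.5197 + 0.0582 + 0.0053 = 4.2274 W/m².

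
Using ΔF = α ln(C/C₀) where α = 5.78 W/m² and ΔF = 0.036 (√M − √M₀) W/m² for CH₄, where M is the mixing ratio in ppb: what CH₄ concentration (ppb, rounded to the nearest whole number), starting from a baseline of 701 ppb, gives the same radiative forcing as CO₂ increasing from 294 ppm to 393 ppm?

M ≈ 5340 ppb

CO₂ forcing: 5.78 × ln(393/294) = 5.78 × 0.290230 = 1.67753 W/m².
Set 0.036(√M − √701) = 1.67753: √M = 1.67753/0.036 + √701 = 46.5981 + 26.4764 = 73.0745.
M = (73.0745)² = 5339.88 ppb.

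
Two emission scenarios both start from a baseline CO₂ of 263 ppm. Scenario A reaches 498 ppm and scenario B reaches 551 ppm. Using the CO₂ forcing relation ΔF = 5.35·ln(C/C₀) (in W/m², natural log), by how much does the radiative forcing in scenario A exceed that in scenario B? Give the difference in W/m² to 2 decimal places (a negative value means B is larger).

ΔF_A − ΔF_B = -0.54 W/m²

ΔF_A = 5.35 ln(498/263) = 5.35 × 0.63845 = 3.4157 W/m².
ΔF_B = 5.35 ln(551/263) = 5.35 × 0.73958 = 3.9568 W/m².
Difference: 3.4157 − 3.9568 = -0.5411 W/m².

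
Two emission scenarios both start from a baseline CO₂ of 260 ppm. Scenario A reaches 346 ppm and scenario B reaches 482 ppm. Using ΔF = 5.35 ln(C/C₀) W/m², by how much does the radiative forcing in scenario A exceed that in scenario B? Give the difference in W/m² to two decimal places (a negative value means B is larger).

ΔF_A = 5.35 ln(346/260) = 5.35 × 0.28576 = 1.5288 W/m².
ΔF_B = 5.35 ln(482/260) = 5.35 × 0.61726 = 3.3023 W/m².
Difference: 1.5288 − 3.3023 = -1.7735 W/m².

ΔF_A − ΔF_B = -1.77 W/m²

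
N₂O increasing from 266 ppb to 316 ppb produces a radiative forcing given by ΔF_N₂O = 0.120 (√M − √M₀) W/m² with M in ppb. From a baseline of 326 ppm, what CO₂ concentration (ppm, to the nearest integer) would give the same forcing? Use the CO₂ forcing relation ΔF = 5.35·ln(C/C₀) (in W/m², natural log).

N₂O forcing: 0.120 × (√316 − √266) = 0.120 × (17.7764 − 16.3095) = 0.120 × 1.4669 = 0.17603 W/m².
Set 5.35 ln(C/326) = 0.17603: ln(C/326) = 0.17603/5.35 = 0.03290, so C = 326 × e^0.03290 = 326 × 1.03345 = 336.90 ppm.

C ≈ 337 ppm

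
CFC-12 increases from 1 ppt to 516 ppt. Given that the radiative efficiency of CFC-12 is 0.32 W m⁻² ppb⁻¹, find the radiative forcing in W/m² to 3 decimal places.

CFC-12: Δ = 516 − 1 = 515 ppt = 0.515 ppb; ΔF = 0.32 × 0.515 = 0.1648 W/m².

ΔF = 0.165 W/m²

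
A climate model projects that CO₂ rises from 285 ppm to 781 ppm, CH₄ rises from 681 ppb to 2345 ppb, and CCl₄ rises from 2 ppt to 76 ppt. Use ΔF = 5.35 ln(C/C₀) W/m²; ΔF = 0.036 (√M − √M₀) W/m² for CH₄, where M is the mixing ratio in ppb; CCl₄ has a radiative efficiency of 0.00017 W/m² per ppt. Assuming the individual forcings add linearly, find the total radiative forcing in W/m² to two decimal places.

ΔF = 6.21 W/m²

CO₂: 5.35 × ln(781/285) = 5.35 × ln(2.74035) = 5.35 × 1.00809 = 5.3933 W/m².
CH₄: 0.036 × (√2345 − √681) = 0.036 × (48.4252 − 26.0960) = 0.036 × 22.3292 = 0.8039 W/m².
CCl₄: ΔF = 0.00017 × (76 − 2) = 0.00017 × 74 = 0.0126 W/m².
Total ΔF = 5.3933 + 0.8039 + 0.0126 = 6.2098 W/m².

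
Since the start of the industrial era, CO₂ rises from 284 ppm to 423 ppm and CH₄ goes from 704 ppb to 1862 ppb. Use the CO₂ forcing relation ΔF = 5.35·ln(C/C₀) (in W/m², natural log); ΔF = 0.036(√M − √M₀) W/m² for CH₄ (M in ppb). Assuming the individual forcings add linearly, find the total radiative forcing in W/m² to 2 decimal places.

CO₂: 5.35 × ln(423/284) = 5.35 × ln(1.48944) = 5.35 × 0.39840 = 2.1314 W/m².
CH₄: 0.036 × (√1862 − √704) = 0.036 × (43.1509 − 26.5330) = 0.036 × 16.6179 = 0.5982 W/m².
Total ΔF = 2.1314 + 0.5982 = 2.7296 W/m².

ΔF = 2.73 W/m²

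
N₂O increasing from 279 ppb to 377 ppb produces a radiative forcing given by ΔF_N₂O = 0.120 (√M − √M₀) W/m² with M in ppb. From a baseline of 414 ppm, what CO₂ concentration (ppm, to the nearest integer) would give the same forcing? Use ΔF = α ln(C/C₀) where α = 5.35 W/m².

N₂O forcing: 0.120 × (√377 − √279) = 0.120 × (19.4165 − 16.7033) = 0.120 × 2.7132 = 0.32558 W/m².
Set 5.35 ln(C/414) = 0.32558: ln(C/414) = 0.32558/5.35 = 0.06086, so C = 414 × e^0.06086 = 414 × 1.06275 = 439.98 ppm.

C ≈ 440 ppm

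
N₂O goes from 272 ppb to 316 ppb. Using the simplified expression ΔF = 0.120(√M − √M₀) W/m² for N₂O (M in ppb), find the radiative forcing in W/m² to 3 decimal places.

ΔF = 0.154 W/m²

N₂O: 0.120 × (√316 − √272) = 0.120 × (17.7764 − 16.4924) = 0.120 × 1.2840 = 0.1541 W/m².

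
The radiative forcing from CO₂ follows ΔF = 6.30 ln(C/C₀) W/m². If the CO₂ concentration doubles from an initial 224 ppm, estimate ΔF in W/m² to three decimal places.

Because the forcing depends only on the ratio C/C₀, the initial concentration does not enter.
ΔF = 6.30 × ln(2) = 6.30 × 0.69315 = 4.3668 W/m².

ΔF = 4.367 W/m²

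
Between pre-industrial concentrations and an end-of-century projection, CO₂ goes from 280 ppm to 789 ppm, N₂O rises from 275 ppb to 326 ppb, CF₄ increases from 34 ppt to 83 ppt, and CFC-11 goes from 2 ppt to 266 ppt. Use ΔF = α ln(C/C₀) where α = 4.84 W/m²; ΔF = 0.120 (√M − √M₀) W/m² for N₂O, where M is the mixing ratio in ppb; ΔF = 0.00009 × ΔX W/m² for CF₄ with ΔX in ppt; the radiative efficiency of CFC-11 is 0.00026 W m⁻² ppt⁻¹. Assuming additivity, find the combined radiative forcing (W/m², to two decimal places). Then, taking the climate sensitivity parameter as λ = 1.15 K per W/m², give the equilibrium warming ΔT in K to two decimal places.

CO₂: 4.84 × ln(789/280) = 4.84 × ln(2.81786) = 4.84 × 1.03598 = 5.0141 W/m².
N₂O: 0.120 × (√326 − √275) = 0.120 × (18.0555 − 16.5831) = 0.120 × 1.4724 = 0.1767 W/m².
CF₄: ΔF = 0.00009 × (83 − 34) = 0.00009 × 49 = 0.0044 W/m².
CFC-11: ΔF = 0.00026 × (266 − 2) = 0.00026 × 264 = 0.0686 W/m².
Total ΔF = 5.0141 + 0.1767 + 0.0044 + 0.0686 = 5.2638 W/m².
ΔT = λ ΔF = 1.15 × 5.26 = 6.0490 K.

ΔF = 5.26 W/m²; ΔT = 6.05 K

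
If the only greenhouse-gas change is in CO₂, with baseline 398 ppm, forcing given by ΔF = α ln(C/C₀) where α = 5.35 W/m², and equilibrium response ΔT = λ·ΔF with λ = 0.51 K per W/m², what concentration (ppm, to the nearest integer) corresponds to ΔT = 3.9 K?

Required forcing: ΔF = ΔT/λ = 3.9/0.51 = 7.6471 W/m².
Then ln(C/398) = ΔF/5.35 = 7.6471/5.35 = 1.42936.
So C = 398 × e^1.42936 = 398 × 4.17603 = 1662.06 ppm.

C ≈ 1662 ppm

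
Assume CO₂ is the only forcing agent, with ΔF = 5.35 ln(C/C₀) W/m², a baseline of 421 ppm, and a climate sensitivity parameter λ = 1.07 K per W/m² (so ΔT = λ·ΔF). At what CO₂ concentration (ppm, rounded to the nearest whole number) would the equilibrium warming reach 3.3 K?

C ≈ 749 ppm

Required forcing: ΔF = ΔT/λ = 3.3/1.07 = 3.0841 W/m².
Then ln(C/421) = ΔF/5.35 = 3.0841/5.35 = 0.57647.
So C = 421 × e^0.57647 = 421 × 1.77974 = 749.27 ppm.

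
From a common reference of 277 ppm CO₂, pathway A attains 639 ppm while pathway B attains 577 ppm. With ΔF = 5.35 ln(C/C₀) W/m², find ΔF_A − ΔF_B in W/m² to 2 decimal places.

ΔF_A − ΔF_B = 0.55 W/m²

ΔF_A = 5.35 ln(639/277) = 5.35 × 0.83589 = 4.4720 W/m².
ΔF_B = 5.35 ln(577/277) = 5.35 × 0.73382 = 3.9259 W/m².
Difference: 4.4720 − 3.9259 = 0.5461 W/m².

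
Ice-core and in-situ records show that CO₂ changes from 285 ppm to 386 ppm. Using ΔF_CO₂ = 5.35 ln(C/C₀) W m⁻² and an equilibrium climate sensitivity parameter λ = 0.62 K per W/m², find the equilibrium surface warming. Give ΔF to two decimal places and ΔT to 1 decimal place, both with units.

ΔF = 1.62 W/m²; ΔT = 1.0 K

CO₂: 5.35 × ln(386/285) = 5.35 × ln(1.35439) = 5.35 × 0.30335 = 1.6229 W/m².
ΔT = λ ΔF = 0.62 × 1.62 = 1.0044 K.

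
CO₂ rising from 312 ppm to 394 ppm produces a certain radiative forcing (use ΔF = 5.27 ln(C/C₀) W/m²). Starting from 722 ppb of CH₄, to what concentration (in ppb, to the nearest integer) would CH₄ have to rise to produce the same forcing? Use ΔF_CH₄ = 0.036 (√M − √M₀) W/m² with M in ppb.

M ≈ 3725 ppb

CO₂ forcing: 5.27 × ln(394/312) = 5.27 × 0.233348 = 1.22974 W/m².
Set 0.036(√M − √722) = 1.22974: √M = 1.22974/0.036 + √722 = 34.1594 + 26.8701 = 61.0295.
M = (61.0295)² = 3724.60 ppb.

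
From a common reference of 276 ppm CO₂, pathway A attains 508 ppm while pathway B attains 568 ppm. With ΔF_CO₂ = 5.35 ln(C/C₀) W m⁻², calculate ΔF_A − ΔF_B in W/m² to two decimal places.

ΔF_A − ΔF_B = -0.60 W/m²

ΔF_A = 5.35 ln(508/276) = 5.35 × 0.61008 = 3.2639 W/m².
ΔF_B = 5.35 ln(568/276) = 5.35 × 0.72172 = 3.8612 W/m².
Difference: 3.2639 − 3.8612 = -0.5973 W/m².
(Equivalently, ΔF_A − ΔF_B = 5.35 ln(508/568) = 5.35 × -0.11164 = -0.5973 W/m².)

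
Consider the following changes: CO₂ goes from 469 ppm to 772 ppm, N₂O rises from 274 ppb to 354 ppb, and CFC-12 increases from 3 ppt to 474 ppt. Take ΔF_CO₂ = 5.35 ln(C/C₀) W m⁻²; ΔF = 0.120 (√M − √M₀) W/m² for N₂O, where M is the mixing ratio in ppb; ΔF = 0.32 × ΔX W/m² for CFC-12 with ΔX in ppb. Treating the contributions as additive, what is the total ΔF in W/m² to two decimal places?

CO₂: 5.35 × ln(772/469) = 5.35 × ln(1.64606) = 5.35 × 0.49838 = 2.6663 W/m².
N₂O: 0.120 × (√354 − √274) = 0.120 × (18.8149 − 16.5529) = 0.120 × 2.2620 = 0.2714 W/m².
CFC-12: Δ = 474 − 3 = 471 ppt = 0.471 ppb; ΔF = 0.32 × 0.471 = 0.1507 W/m².
Total ΔF = 2.6663 + 0.2714 + 0.1507 = 3.0884 W/m².

ΔF = 3.09 W/m²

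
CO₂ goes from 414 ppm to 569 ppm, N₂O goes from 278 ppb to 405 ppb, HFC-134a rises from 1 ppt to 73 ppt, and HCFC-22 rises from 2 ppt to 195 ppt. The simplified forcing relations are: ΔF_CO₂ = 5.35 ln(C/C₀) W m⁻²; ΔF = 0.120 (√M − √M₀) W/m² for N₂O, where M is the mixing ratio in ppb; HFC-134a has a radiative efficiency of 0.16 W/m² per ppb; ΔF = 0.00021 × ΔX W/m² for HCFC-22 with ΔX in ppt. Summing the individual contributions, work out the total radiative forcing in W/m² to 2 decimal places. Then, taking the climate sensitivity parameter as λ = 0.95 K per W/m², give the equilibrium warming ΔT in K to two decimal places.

CO₂: 5.35 × ln(569/414) = 5.35 × ln(1.37440) = 5.35 × 0.31802 = 1.7014 W/m².
N₂O: 0.120 × (√405 − √278) = 0.120 × (20.1246 − 16.6733) = 0.120 × 3.4513 = 0.4142 W/m².
HFC-134a: Δ = 73 − 1 = 72 ppt = 0.072 ppb; ΔF = 0.16 × 0.072 = 0.0115 W/m².
HCFC-22: ΔF = 0.00021 × (195 − 2) = 0.00021 × 193 = 0.0405 W/m².
Total ΔF = 1.7014 + 0.4142 + 0.0115 + 0.0405 = 2.1676 W/m².
ΔT = λ ΔF = 0.95 × 2.17 = 2.0615 K.

ΔF = 2.17 W/m²; ΔT = 2.06 K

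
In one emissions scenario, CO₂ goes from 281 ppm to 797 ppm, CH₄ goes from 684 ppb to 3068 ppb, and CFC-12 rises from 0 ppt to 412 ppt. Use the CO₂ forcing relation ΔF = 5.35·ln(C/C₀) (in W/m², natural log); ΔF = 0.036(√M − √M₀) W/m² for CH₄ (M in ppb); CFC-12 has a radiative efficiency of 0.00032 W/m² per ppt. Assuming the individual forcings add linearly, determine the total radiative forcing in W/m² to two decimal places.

CO₂: 5.35 × ln(797/281) = 5.35 × ln(2.83630) = 5.35 × 1.04250 = 5.5774 W/m².
CH₄: 0.036 × (√3068 − √684) = 0.036 × (55.3895 − 26.1534) = 0.036 × 29.2361 = 1.0525 W/m².
CFC-12: ΔF = 0.00032 × (412 − 0) = 0.00032 × 412 = 0.1318 W/m².
Total ΔF = 5.5774 + 1.0525 + 0.1318 = 6.7617 W/m².

ΔF = 6.76 W/m²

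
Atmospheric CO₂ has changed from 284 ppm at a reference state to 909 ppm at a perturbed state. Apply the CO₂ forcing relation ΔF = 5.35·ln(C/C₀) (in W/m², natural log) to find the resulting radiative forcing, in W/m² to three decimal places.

CO₂: 5.35 × ln(909/284) = 5.35 × ln(3.20070) = 5.35 × 1.16337 = 6.2240 W/m².

ΔF = 6.224 W/m²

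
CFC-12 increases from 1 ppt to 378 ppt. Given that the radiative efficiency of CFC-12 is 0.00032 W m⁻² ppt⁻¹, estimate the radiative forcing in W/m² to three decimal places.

ΔF = 0.121 W/m²

CFC-12: ΔF = 0.00032 × (378 − 1) = 0.00032 × 377 = 0.1206 W/m².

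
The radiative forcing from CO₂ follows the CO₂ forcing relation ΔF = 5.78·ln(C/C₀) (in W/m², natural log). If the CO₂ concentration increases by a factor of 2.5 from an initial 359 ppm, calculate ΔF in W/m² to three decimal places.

Because the forcing depends only on the ratio C/C₀, the initial concentration does not enter.
ΔF = 5.78 × ln(2.5) = 5.78 × 0.91629 = 5.2962 W/m².

ΔF = 5.296 W/m²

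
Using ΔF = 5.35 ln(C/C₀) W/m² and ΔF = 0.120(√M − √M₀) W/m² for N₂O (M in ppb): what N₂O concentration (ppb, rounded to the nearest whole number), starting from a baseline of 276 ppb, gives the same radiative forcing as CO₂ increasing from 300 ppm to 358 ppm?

CO₂ forcing: 5.35 × ln(358/300) = 5.35 × 0.176751 = 0.94562 W/m².
Set 0.120(√M − √276) = 0.94562: √M = 0.94562/0.120 + √276 = 7.8802 + 16.6132 = 24.4934.
M = (24.4934)² = 599.93 ppb.

M ≈ 600 ppb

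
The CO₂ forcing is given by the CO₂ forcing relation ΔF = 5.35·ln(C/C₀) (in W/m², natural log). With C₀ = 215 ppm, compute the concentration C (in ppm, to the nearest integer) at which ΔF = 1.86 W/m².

C ≈ 304 ppm

Set 5.35 ln(C/215) = 1.86, so ln(C/215) = 1.86/5.35 = 0.34766.
Then C/215 = e^0.34766 = 1.41575, giving C = 215 × 1.41575 = 304.39 ppm.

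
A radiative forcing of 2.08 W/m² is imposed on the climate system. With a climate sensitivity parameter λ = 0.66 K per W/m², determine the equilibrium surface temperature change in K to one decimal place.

ΔT = 1.4 K

ΔT = λ ΔF = 0.66 × 2.08 = 1.3728 K.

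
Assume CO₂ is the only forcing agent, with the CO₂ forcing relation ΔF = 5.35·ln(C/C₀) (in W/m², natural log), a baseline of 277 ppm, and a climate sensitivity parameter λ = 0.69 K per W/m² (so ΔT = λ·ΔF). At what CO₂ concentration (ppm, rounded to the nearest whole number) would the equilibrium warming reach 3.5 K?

Required forcing: ΔF = ΔT/λ = 3.5/0.69 = 5.0725 W/m².
Then ln(C/277) = ΔF/5.35 = 5.0725/5.35 = 0.94813.
So C = 277 × e^0.94813 = 277 × 2.58088 = 714.90 ppm.

C ≈ 715 ppm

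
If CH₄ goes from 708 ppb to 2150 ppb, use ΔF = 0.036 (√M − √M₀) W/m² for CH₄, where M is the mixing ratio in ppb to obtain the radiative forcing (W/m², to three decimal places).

CH₄: 0.036 × (√2150 − √708) = 0.036 × (46.3681 − 26.6083) = 0.036 × 19.7598 = 0.7114 W/m².

ΔF = 0.711 W/m²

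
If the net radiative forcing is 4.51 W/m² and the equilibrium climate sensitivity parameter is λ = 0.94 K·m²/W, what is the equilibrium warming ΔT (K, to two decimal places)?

ΔT = 4.24 K

ΔT = λ ΔF = 0.94 × 4.51 = 4.2394 K.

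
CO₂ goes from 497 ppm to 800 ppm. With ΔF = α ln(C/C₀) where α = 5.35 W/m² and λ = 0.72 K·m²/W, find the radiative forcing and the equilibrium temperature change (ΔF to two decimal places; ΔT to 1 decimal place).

CO₂: 5.35 × ln(800/497) = 5.35 × ln(1.60966) = 5.35 × 0.47602 = 2.5467 W/m².
ΔT = λ ΔF = 0.72 × 2.55 = 1.8360 K.

ΔF = 2.55 W/m²; ΔT = 1.8 K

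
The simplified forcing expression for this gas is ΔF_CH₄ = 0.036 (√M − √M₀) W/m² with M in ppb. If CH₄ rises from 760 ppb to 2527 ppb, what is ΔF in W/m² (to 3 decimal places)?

CH₄: 0.036 × (√2527 − √760) = 0.036 × (50.2693 − 27.5681) = 0.036 × 22.7012 = 0.8172 W/m².

ΔF = 0.817 W/m²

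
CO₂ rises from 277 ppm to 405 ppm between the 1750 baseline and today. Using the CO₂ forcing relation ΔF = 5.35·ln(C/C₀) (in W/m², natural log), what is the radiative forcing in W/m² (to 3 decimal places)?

CO₂ absorption bands are partially saturated, so forcing scales with the logarithm of the concentration ratio.
CO₂: 5.35 × ln(405/277) = 5.35 × ln(1.46209) = 5.35 × 0.37987 = 2.0323 W/m².

ΔF = 2.032 W/m²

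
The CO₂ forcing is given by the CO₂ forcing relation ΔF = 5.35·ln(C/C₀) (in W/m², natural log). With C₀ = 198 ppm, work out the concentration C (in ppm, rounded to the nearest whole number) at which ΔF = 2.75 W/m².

C ≈ 331 ppm

Set 5.35 ln(C/198) = 2.75, so ln(C/198) = 2.75/5.35 = 0.51402.
Then C/198 = e^0.51402 = 1.67200, giving C = 198 × 1.67200 = 331.06 ppm.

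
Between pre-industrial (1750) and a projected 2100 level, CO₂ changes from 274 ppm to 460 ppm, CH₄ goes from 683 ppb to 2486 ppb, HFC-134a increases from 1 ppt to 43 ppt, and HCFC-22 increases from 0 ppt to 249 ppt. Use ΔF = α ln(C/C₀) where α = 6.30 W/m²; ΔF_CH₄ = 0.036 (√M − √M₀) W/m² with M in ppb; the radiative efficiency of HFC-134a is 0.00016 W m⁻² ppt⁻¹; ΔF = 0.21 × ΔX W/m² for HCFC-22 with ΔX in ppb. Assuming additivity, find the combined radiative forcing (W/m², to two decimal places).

CO₂: 6.30 × ln(460/274) = 6.30 × ln(1.67883) = 6.30 × 0.51810 = 3.2640 W/m².
CH₄: 0.036 × (√2486 − √683) = 0.036 × (49.8598 − 26.1343) = 0.036 × 23.7255 = 0.8541 W/m².
HFC-134a: ΔF = 0.00016 × (43 − 1) = 0.00016 × 42 = 0.0067 W/m².
HCFC-22: Δ = 249 − 0 = 249 ppt = 0.249 ppb; ΔF = 0.21 × 0.249 = 0.0523 W/m².
Total ΔF = 3.2640 + 0.8541 + 0.0067 + 0.0523 = 4.1771 W/m².

ΔF = 4.18 W/m²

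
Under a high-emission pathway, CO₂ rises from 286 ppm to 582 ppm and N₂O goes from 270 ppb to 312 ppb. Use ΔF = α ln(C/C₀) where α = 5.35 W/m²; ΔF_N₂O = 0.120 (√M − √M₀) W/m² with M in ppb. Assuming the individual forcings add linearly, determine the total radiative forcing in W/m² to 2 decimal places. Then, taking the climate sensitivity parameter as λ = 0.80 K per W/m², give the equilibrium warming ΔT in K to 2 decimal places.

CO₂: 5.35 × ln(582/286) = 5.35 × ln(2.03497) = 5.35 × 0.71048 = 3.8011 W/m².
N₂O: 0.120 × (√312 − √270) = 0.120 × (17.6635 − 16.4317) = 0.120 × 1.2318 = 0.1478 W/m².
Total ΔF = 3.8011 + 0.1478 = 3.9489 W/m².
ΔT = λ ΔF = 0.80 × 3.95 = 3.1600 K.

ΔF = 3.95 W/m²; ΔT = 3.16 K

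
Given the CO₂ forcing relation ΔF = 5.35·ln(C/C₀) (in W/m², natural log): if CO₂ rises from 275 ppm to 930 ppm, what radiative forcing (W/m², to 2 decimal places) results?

CO₂: 5.35 × ln(930/275) = 5.35 × ln(3.38182) = 5.35 × 1.21841 = 6.5185 W/m².

ΔF = 6.52 W/m²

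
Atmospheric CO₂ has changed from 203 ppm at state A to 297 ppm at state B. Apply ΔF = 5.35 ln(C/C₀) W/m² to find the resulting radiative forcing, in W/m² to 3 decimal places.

CO₂: 5.35 × ln(297/203) = 5.35 × ln(1.46305) = 5.35 × 0.38052 = 2.0358 W/m².

ΔF = 2.036 W/m²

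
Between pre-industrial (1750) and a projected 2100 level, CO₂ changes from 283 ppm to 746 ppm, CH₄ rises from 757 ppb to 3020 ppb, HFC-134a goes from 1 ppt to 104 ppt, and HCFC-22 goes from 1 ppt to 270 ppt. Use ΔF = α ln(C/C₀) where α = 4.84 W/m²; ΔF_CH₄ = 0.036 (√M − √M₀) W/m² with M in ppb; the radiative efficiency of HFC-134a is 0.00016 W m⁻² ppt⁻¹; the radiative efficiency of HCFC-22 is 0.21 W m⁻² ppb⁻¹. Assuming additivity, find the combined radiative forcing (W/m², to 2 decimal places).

ΔF = 5.75 W/m²

CO₂: 4.84 × ln(746/283) = 4.84 × ln(2.63604) = 4.84 × 0.96928 = 4.6913 W/m².
CH₄: 0.036 × (√3020 − √757) = 0.036 × (54.9545 − 27.5136) = 0.036 × 27.4409 = 0.9879 W/m².
HFC-134a: ΔF = 0.00016 × (104 − 1) = 0.00016 × 103 = 0.0165 W/m².
HCFC-22: Δ = 270 − 1 = 269 ppt = 0.269 ppb; ΔF = 0.21 × 0.269 = 0.0565 W/m².
Total ΔF = 4.6913 + 0.9879 + 0.0165 + 0.0565 = 5.7522 W/m².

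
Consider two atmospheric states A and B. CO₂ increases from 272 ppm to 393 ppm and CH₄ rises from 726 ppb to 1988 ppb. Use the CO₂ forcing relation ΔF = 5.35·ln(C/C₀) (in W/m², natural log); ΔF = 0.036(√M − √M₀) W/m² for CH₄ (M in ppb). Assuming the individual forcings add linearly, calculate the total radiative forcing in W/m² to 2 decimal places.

ΔF = 2.60 W/m²

CO₂: 5.35 × ln(393/272) = 5.35 × ln(1.44485) = 5.35 × 0.36801 = 1.9689 W/m².
CH₄: 0.036 × (√1988 − √726) = 0.036 × (44.5870 − 26.9444) = 0.036 × 17.6426 = 0.6351 W/m².
Total ΔF = 1.9689 + 0.6351 = 2.6040 W/m².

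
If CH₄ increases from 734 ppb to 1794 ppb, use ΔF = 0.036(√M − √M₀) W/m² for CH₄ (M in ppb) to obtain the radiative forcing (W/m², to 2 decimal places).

CH₄: 0.036 × (√1794 − √734) = 0.036 × (42.3556 − 27.0924) = 0.036 × 15.2632 = 0.5495 W/m².

ΔF = 0.55 W/m²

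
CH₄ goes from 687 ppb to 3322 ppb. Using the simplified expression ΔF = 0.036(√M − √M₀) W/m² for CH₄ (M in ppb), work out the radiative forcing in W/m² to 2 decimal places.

CH₄: 0.036 × (√3322 − √687) = 0.036 × (57.6368 − 26.2107) = 0.036 × 31.4261 = 1.1313 W/m².

ΔF = 1.13 W/m²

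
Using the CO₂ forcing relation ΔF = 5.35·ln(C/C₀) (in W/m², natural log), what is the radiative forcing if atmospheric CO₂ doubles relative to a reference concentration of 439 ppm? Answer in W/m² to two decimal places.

Because the forcing depends only on the ratio C/C₀, the initial concentration does not enter.
ΔF = 5.35 × ln(2) = 5.35 × 0.69315 = 3.7084 W/m².

ΔF = 3.71 W/m²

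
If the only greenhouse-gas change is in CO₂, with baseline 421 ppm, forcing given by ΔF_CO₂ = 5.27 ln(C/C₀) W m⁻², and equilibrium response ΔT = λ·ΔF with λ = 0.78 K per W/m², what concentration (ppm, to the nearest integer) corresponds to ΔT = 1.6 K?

Required forcing: ΔF = ΔT/λ = 1.6/0.78 = 2.0513 W/m².
Then ln(C/421) = ΔF/5.27 = 2.0513/5.27 = 0.38924.
So C = 421 × e^0.38924 = 421 × 1.47586 = 621.34 ppm.

C ≈ 621 ppm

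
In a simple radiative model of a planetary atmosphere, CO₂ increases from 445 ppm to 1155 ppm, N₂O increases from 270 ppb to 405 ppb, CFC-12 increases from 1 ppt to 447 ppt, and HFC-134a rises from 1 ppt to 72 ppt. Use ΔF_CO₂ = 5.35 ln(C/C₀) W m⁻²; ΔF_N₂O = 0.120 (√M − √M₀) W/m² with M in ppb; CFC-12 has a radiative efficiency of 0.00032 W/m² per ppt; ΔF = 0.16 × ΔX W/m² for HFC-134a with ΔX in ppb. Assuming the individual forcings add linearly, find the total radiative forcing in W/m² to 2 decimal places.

CO₂: 5.35 × ln(1155/445) = 5.35 × ln(2.59551) = 5.35 × 0.95378 = 5.1027 W/m².
N₂O: 0.120 × (√405 − √270) = 0.120 × (20.1246 − 16.4317) = 0.120 × 3.6929 = 0.4431 W/m².
CFC-12: ΔF = 0.00032 × (447 − 1) = 0.00032 × 446 = 0.1427 W/m².
HFC-134a: Δ = 72 − 1 = 71 ppt = 0.071 ppb; ΔF = 0.16 × 0.071 = 0.0114 W/m².
Total ΔF = 5.1027 + 0.4431 + 0.1427 + 0.0114 = 5.6999 W/m².

ΔF = 5.70 W/m²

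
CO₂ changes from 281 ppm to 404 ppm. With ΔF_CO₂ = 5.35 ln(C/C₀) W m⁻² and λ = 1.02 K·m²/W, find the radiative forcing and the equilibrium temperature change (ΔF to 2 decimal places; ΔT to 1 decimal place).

CO₂: 5.35 × ln(404/281) = 5.35 × ln(1.43772) = 5.35 × 0.36306 = 1.9424 W/m².
ΔT = λ ΔF = 1.02 × 1.94 = 1.9788 K.

ΔF = 1.94 W/m²; ΔT = 2.0 K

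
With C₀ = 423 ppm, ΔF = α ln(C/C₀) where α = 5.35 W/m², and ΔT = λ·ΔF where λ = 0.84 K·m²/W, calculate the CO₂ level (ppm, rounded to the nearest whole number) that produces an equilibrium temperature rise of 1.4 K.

C ≈ 578 ppm

Required forcing: ΔF = ΔT/λ = 1.4/0.84 = 1.6667 W/m².
Then ln(C/423) = ΔF/5.35 = 1.6667/5.35 = 0.31153.
So C = 423 × e^0.31153 = 423 × 1.36551 = 577.61 ppm.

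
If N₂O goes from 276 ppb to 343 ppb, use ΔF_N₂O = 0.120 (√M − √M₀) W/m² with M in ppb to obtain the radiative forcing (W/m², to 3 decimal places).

ΔF = 0.229 W/m²

N₂O: 0.120 × (√343 − √276) = 0.120 × (18.5203 − 16.6132) = 0.120 × 1.9071 = 0.2289 W/m².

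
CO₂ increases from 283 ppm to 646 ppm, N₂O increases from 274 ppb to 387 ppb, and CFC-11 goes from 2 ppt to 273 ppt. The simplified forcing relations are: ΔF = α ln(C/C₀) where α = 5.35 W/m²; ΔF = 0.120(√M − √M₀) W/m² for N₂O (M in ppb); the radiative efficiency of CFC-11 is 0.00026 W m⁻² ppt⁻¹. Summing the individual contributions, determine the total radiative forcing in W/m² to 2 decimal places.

CO₂: 5.35 × ln(646/283) = 5.35 × ln(2.28269) = 5.35 × 0.82535 = 4.4156 W/m².
N₂O: 0.120 × (√387 − √274) = 0.120 × (19.6723 − 16.5529) = 0.120 × 3.1194 = 0.3743 W/m².
CFC-11: ΔF = 0.00026 × (273 − 2) = 0.00026 × 271 = 0.0705 W/m².
Total ΔF = 4.4156 + 0.3743 + 0.0705 = 4.8604 W/m².

ΔF = 4.86 W/m²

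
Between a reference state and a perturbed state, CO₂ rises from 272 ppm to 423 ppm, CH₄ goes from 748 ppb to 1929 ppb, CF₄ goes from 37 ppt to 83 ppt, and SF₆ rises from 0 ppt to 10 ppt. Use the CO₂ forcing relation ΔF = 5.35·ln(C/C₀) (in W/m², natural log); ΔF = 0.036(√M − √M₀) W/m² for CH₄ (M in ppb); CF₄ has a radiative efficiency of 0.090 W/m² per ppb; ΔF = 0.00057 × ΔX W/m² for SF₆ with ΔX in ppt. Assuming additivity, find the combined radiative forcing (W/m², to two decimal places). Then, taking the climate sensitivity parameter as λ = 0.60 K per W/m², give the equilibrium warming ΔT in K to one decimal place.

ΔF = 2.97 W/m²; ΔT = 1.8 K

CO₂: 5.35 × ln(423/272) = 5.35 × ln(1.55515) = 5.35 × 0.44157 = 2.3624 W/m².
CH₄: 0.036 × (√1929 − √748) = 0.036 × (43.9204 − 27.3496) = 0.036 × 16.5708 = 0.5965 W/m².
CF₄: Δ = 83 − 37 = 46 ppt = 0.046 ppb; ΔF = 0.090 × 0.046 = 0.0041 W/m².
SF₆: ΔF = 0.00057 × (10 − 0) = 0.00057 × 10 = 0.0057 W/m².
Total ΔF = 2.3624 + 0.5965 + 0.0041 + 0.0057 = 2.9687 W/m².
ΔT = λ ΔF = 0.60 × 2.97 = 1.7820 K.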